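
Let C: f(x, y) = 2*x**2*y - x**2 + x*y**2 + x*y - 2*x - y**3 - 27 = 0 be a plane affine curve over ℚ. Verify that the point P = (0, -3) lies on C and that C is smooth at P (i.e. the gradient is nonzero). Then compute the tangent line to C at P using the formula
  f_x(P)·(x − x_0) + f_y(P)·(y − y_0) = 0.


Tangent line at P: 4*x - 27*y - 81 = 0.

Step 1: f(0, -3) = 0, so P lies on C.
Step 2: partial derivatives
  f_x(x, y) = 4*x*y - 2*x + y**2 + y - 2, f_y(x, y) = 2*x**2 + 2*x*y + x - 3*y**2.
  f_x(P) = 4, f_y(P) = -27 (gradient nonzero, so P is smooth).
Step 3: tangent line at P: 4·(x − 0) + -27·(y − -3) = 0.
Expanding: 4*x - 27*y - 81 = 0.


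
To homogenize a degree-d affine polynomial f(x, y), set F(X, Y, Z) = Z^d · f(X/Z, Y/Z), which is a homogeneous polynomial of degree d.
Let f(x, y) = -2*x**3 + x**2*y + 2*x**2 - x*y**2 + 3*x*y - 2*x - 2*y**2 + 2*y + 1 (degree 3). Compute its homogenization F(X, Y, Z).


F(X, Y, Z) = -2*X**3 + X**2*Y + 2*X**2*Z - X*Y**2 + 3*X*Y*Z - 2*X*Z**2 - 2*Y**2*Z + 2*Y*Z**2 + Z**3

deg(f) = 3.
Substitute x = X/Z, y = Y/Z into f, then multiply by Z^3.
  monomial -2·x^3·y^0 ↦ -2·X^3·Y^0·Z^0.
  monomial 1·x^2·y^1 ↦ 1·X^2·Y^1·Z^0.
  monomial 2·x^2·y^0 ↦ 2·X^2·Y^0·Z^1.
  monomial -1·x^1·y^2 ↦ -1·X^1·Y^2·Z^0.
  monomial 3·x^1·y^1 ↦ 3·X^1·Y^1·Z^1.
  monomial -2·x^1·y^0 ↦ -2·X^1·Y^0·Z^2.
  monomial -2·x^0·y^2 ↦ -2·X^0·Y^2·Z^1.
  monomial 2·x^0·y^1 ↦ 2·X^0·Y^1·Z^2.
  monomial 1·x^0·y^0 ↦ 1·X^0·Y^0·Z^3.
Collecting: F(X, Y, Z) = -2*X**3 + X**2*Y + 2*X**2*Z - X*Y**2 + 3*X*Y*Z - 2*X*Z**2 - 2*Y**2*Z + 2*Y*Z**2 + Z**3.


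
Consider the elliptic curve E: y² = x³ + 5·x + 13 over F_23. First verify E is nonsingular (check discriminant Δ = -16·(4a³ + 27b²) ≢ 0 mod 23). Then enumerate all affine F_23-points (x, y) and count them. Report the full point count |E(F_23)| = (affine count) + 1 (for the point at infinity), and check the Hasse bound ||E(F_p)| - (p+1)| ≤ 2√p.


Affine points = {(0, 6), (0, 17), (2, 10), (2, 13), (3, 3), (3, 20), (5, 5), (5, 18), (6, 11), (6, 12), (7, 0), (8, 6), (8, 17), (15, 6), (15, 17), (16, 7), (16, 16), (18, 1), (18, 22), (21, 8), (21, 15)}; affine count = 21; |E(F_23)| = 22.

Discriminant check: Δ ∝ 4a³ + 27b² = 4·5³ + 27·13² = 4·125 + 27·169 ≡ 3 (mod 23). Nonzero ⇒ E is nonsingular.
For each x ∈ F_23, compute rhs = x³ + 5·x + 13 mod 23, then count y ∈ F_23 with y² ≡ rhs.
  x = 0: rhs = 13, matching y values: 6, 17 (2 points).
  x = 1: rhs = 19, matching y values: none (0 points).
  x = 2: rhs = 8, matching y values: 10, 13 (2 points).
  x = 3: rhs = 9, matching y values: 3, 20 (2 points).
  x = 4: rhs = 5, matching y values: none (0 points).
  x = 5: rhs = 2, matching y values: 5, 18 (2 points).
  x = 6: rhs = 6, matching y values: 11, 12 (2 points).
  x = 7: rhs = 0, matching y values: 0 (1 points).
  x = 8: rhs = 13, matching y values: 6, 17 (2 points).
  x = 9: rhs = 5, matching y values: none (0 points).
  x = 10: rhs = 5, matching y values: none (0 points).
  x = 11: rhs = 19, matching y values: none (0 points).
  x = 12: rhs = 7, matching y values: none (0 points).
  x = 13: rhs = 21, matching y values: none (0 points).
  x = 14: rhs = 21, matching y values: none (0 points).
  x = 15: rhs = 13, matching y values: 6, 17 (2 points).
  x = 16: rhs = 3, matching y values: 7, 16 (2 points).
  x = 17: rhs = 20, matching y values: none (0 points).
  x = 18: rhs = 1, matching y values: 1, 22 (2 points).
  x = 19: rhs = 21, matching y values: none (0 points).
  x = 20: rhs = 17, matching y values: none (0 points).
  x = 21: rhs = 18, matching y values: 8, 15 (2 points).
  x = 22: rhs = 7, matching y values: none (0 points).
Total affine count: 21.
Full point count |E(F_23)| = 21 + 1 = 22.
Hasse bound: |22 − (23+1)| = |-2| = 2 ≤ 2√23 ≈ 9.5917 ✓.


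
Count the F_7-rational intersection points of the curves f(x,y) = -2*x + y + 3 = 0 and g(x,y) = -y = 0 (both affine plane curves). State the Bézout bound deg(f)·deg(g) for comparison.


Common zeros: {(5, 0)}; count = 1; Bézout bound = 1.

deg(f) = 1, deg(g) = 1, so Bézout bound = 1.
Scan x ∈ F_7. For each x, list the y ∈ F_7 with f(x, y) ≡ 0 and those with g(x, y) ≡ 0 (mod 7); the common zeros in that column are the intersection.
  x = 0: f ≡ 0 at y ∈ {4}; g ≡ 0 at y ∈ {0}; common: ∅.
  x = 1: f ≡ 0 at y ∈ {6}; g ≡ 0 at y ∈ {0}; common: ∅.
  x = 2: f ≡ 0 at y ∈ {1}; g ≡ 0 at y ∈ {0}; common: ∅.
  x = 3: f ≡ 0 at y ∈ {3}; g ≡ 0 at y ∈ {0}; common: ∅.
  x = 4: f ≡ 0 at y ∈ {5}; g ≡ 0 at y ∈ {0}; common: ∅.
  x = 5: f ≡ 0 at y ∈ {0}; g ≡ 0 at y ∈ {0}; common: {0}.
  x = 6: f ≡ 0 at y ∈ {2}; g ≡ 0 at y ∈ {0}; common: ∅.
Collecting: common zeros = {(5, 0)}, so the count is 1.
Comparison with the Bézout bound: 1 ≤ 1 = deg(f)·deg(g), as expected for curves with no common component (the bound is attained).


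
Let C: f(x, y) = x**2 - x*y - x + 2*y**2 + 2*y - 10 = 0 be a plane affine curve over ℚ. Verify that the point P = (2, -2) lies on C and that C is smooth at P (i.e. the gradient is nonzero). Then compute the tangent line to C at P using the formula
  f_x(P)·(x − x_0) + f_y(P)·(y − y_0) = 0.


Tangent line at P: 5*x - 8*y - 26 = 0.

Step 1: f(2, -2) = 0, so P lies on C.
Step 2: partial derivatives
  f_x(x, y) = 2*x - y - 1, f_y(x, y) = -x + 4*y + 2.
  f_x(P) = 5, f_y(P) = -8 (gradient nonzero, so P is smooth).
Step 3: tangent line at P: 5·(x − 2) + -8·(y − -2) = 0.
Expanding: 5*x - 8*y - 26 = 0.


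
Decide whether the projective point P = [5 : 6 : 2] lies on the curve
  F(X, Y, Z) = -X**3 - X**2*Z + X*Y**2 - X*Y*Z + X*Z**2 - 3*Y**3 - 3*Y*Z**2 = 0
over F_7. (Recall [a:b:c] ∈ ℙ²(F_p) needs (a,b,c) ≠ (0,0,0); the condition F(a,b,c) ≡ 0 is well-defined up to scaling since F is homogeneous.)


F(5,6,2) ≡ 1 (mod 7); P is NOT on the curve.

Evaluate F(5, 6, 2) term-by-term (mod 7).
  -X**3 ↦ -1·125·1·1 = -125
  -X**2*Z ↦ -1·25·1·2 = -50
  X*Y**2 ↦ 1·5·36·1 = 180
  -X*Y*Z ↦ -1·5·6·2 = -60
  X*Z**2 ↦ 1·5·1·4 = 20
  -3*Y**3 ↦ -3·1·216·1 = -648
  -3*Y*Z**2 ↦ -3·1·6·4 = -72
Sum: F(5, 6, 2) = (-125) + (-50) + (180) + (-60) + (20) + (-648) + (-72) = -755.
Reducing mod 7: -755 ≡ 1 (mod 7).
Since F(a, b, c) ≡ 1 ≠ 0 (mod 7), P does NOT lie on the curve.


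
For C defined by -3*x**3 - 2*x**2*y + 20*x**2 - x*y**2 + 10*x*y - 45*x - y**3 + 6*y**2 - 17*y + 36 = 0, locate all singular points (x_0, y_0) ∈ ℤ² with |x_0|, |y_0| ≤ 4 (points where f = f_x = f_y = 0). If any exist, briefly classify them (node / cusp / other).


Singular points: {(2, 1)}; classification: cusp.

Compute partial derivatives:
  f_x = -9*x**2 - 4*x*y + 40*x - y**2 + 10*y - 45.
  f_y = -2*x**2 - 2*x*y + 10*x - 3*y**2 + 12*y - 17.
Scan x_0 ∈ {−4, ..., 4}. For each x_0, f_y(x_0, y) is a polynomial in y; find its integer roots y ∈ {−4, ..., 4}, then test f_x and f at those candidates.
  x = -4: f_y(-4, y) = -3*y**2 + 20*y - 89; no integer root y with |y| ≤ 4.
  x = -3: f_y(-3, y) = -3*y**2 + 18*y - 65; no integer root y with |y| ≤ 4.
  x = -2: f_y(-2, y) = -3*y**2 + 16*y - 45; no integer root y with |y| ≤ 4.
  x = -1: f_y(-1, y) = -3*y**2 + 14*y - 29; no integer root y with |y| ≤ 4.
  x = 0: f_y(0, y) = -3*y**2 + 12*y - 17; no integer root y with |y| ≤ 4.
  x = 1: f_y(1, y) = -3*y**2 + 10*y - 9; no integer root y with |y| ≤ 4.
  x = 2: f_y(2, y) = -3*y**2 + 8*y - 5; vanishes at y ∈ {1}. (2, 1): f_x = 0, f = 0 — SINGULAR.
  x = 3: f_y(3, y) = -3*y**2 + 6*y - 5; no integer root y with |y| ≤ 4.
  x = 4: f_y(4, y) = -3*y**2 + 4*y - 9; no integer root y with |y| ≤ 4.
Only singular point on the grid: (2, 1).
Classify: substitute x = 2 + u, y = 1 + v and expand: f = -3*u**3 - 2*u**2*v - u*v**2 - v**3 + v**2.
No constant or linear terms (consistent with a singular point). Quadratic part: v**2. Cubic part: -3*u**3 - 2*u**2*v - u*v**2 - v**3.
The quadratic part v**2 is a perfect square, so there is a single (double) tangent line v = 0, i.e. y = 1. Restricting the cubic part to that line (v = 0) leaves -3*u**3 ≠ 0, so f is not divisible by v and the branch is v² ≈ 3*u**3 to lowest order — this is a cusp.
Classification: cusp.


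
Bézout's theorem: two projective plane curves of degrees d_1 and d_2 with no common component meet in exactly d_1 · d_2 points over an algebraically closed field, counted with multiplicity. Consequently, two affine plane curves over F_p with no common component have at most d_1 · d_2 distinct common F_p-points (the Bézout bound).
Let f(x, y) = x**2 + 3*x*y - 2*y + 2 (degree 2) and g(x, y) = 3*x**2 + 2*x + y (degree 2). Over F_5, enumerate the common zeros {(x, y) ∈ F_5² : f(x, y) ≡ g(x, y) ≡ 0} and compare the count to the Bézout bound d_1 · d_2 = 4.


Common zeros: {(3, 2)}; count = 1; Bézout bound = 4.

deg(f) = 2, deg(g) = 2, so Bézout bound = 4.
Scan x ∈ F_5. For each x, list the y ∈ F_5 with f(x, y) ≡ 0 and those with g(x, y) ≡ 0 (mod 5); the common zeros in that column are the intersection.
  x = 0: f ≡ 0 at y ∈ {1}; g ≡ 0 at y ∈ {0}; common: ∅.
  x = 1: f ≡ 0 at y ∈ {2}; g ≡ 0 at y ∈ {0}; common: ∅.
  x = 2: f ≡ 0 at y ∈ {1}; g ≡ 0 at y ∈ {4}; common: ∅.
  x = 3: f ≡ 0 at y ∈ {2}; g ≡ 0 at y ∈ {2}; common: {2}.
  x = 4: f ≡ 0 at y ∈ ∅; g ≡ 0 at y ∈ {4}; common: ∅.
Collecting: common zeros = {(3, 2)}, so the count is 1.
Comparison with the Bézout bound: 1 ≤ 4 = deg(f)·deg(g), as expected for curves with no common component (the affine F_5-count falls short of the bound because intersections may lie at infinity, over extension fields, or carry multiplicity).


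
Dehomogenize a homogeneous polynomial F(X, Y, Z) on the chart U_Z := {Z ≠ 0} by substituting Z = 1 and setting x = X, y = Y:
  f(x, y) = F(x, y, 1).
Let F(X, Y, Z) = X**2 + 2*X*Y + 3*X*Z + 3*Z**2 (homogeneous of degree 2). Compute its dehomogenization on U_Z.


f(x, y) = x**2 + 2*x*y + 3*x + 3

On U_Z we set Z = 1. Each monomial c·X^i·Y^j·Z^k in F becomes c·x^i·y^j·1^k = c·x^i·y^j.
Substituting Z = 1: F(X, Y, 1) = x**2 + 2*x*y + 3*x + 3.
Note: deg(f) ≤ deg(F) = 2; strict inequality happens when F is divisible by Z (lost terms).


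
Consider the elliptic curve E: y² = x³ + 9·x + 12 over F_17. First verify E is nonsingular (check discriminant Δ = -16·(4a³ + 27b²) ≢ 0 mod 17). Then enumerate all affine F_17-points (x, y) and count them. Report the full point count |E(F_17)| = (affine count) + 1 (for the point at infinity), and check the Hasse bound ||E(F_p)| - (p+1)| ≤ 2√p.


Affine points = {(2, 2), (2, 15), (3, 7), (3, 10), (8, 1), (8, 16), (14, 3), (14, 14), (16, 6), (16, 11)}; affine count = 10; |E(F_17)| = 11.

Discriminant check: Δ ∝ 4a³ + 27b² = 4·9³ + 27·12² = 4·729 + 27·144 ≡ 4 (mod 17). Nonzero ⇒ E is nonsingular.
For each x ∈ F_17, compute rhs = x³ + 9·x + 12 mod 17, then count y ∈ F_17 with y² ≡ rhs.
  x = 0: rhs = 12, matching y values: none (0 points).
  x = 1: rhs = 5, matching y values: none (0 points).
  x = 2: rhs = 4, matching y values: 2, 15 (2 points).
  x = 3: rhs = 15, matching y values: 7, 10 (2 points).
  x = 4: rhs = 10, matching y values: none (0 points).
  x = 5: rhs = 12, matching y values: none (0 points).
  x = 6: rhs = 10, matching y values: none (0 points).
  x = 7: rhs = 10, matching y values: none (0 points).
  x = 8: rhs = 1, matching y values: 1, 16 (2 points).
  x = 9: rhs = 6, matching y values: none (0 points).
  x = 10: rhs = 14, matching y values: none (0 points).
  x = 11: rhs = 14, matching y values: none (0 points).
  x = 12: rhs = 12, matching y values: none (0 points).
  x = 13: rhs = 14, matching y values: none (0 points).
  x = 14: rhs = 9, matching y values: 3, 14 (2 points).
  x = 15: rhs = 3, matching y values: none (0 points).
  x = 16: rhs = 2, matching y values: 6, 11 (2 points).
Total affine count: 10.
Full point count |E(F_17)| = 10 + 1 = 11.
Hasse bound: |11 − (17+1)| = |-7| = 7 ≤ 2√17 ≈ 8.2462 ✓.


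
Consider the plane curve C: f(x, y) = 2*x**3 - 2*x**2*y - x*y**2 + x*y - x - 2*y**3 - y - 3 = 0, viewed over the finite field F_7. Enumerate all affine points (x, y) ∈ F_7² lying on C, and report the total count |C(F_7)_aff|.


Affine F_7-points: {(0, 2), (0, 6), (1, 1), (1, 4), (1, 5), (2, 1), (3, 5), (3, 6), (4, 3), (5, 1)}; count = 10.

For each of the 49 pairs (x, y) ∈ F_7², evaluate f(x, y) mod 7. Record the zeros.
  x = 0: [0↦4, 1↦1, 2↦0, 3↦3, 4↦5, 5↦1, 6↦0]  zeros at y ∈ {2, 6}
  x = 1: [0↦5, 1↦0, 2↦2, 3↦6, 4↦0, 5↦0, 6↦1]  zeros at y ∈ {1, 4, 5}
  x = 2: [0↦4, 1↦0, 2↦1, 3↦2, 4↦5, 5↦5, 6↦4]  zeros at y ∈ {1}
  x = 3: [0↦6, 1↦6, 2↦2, 3↦3, 4↦4, 5↦0, 6↦0]  zeros at y ∈ {5, 6}
  x = 4: [0↦2, 1↦2, 2↦3, 3↦0, 4↦2, 5↦4, 6↦1]  zeros at y ∈ {3}
  x = 5: [0↦4, 1↦0, 2↦2, 3↦5, 4↦4, 5↦1, 6↦5]  zeros at y ∈ {1}
  x = 6: [0↦3, 1↦5, 2↦4, 3↦2, 4↦1, 5↦3, 6↦3]  zeros at y ∈ ∅
Collecting zeros: affine points = {(0, 2), (0, 6), (1, 1), (1, 4), (1, 5), (2, 1), (3, 5), (3, 6), (4, 3), (5, 1)}.
Total count |C(F_7)_aff| = 10.


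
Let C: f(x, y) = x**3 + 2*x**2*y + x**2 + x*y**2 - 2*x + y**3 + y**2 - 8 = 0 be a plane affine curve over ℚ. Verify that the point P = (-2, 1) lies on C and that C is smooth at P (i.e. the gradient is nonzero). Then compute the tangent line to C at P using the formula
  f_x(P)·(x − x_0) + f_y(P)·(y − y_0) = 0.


Tangent line at P: -x + 9*y - 11 = 0.

Step 1: f(-2, 1) = 0, so P lies on C.
Step 2: partial derivatives
  f_x(x, y) = 3*x**2 + 4*x*y + 2*x + y**2 - 2, f_y(x, y) = 2*x**2 + 2*x*y + 3*y**2 + 2*y.
  f_x(P) = -1, f_y(P) = 9 (gradient nonzero, so P is smooth).
Step 3: tangent line at P: -1·(x − -2) + 9·(y − 1) = 0.
Expanding: -x + 9*y - 11 = 0.


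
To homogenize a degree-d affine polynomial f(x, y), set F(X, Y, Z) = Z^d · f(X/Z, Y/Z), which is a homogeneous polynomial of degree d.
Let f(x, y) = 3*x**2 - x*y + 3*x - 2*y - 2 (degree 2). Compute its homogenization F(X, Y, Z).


F(X, Y, Z) = 3*X**2 - X*Y + 3*X*Z - 2*Y*Z - 2*Z**2

deg(f) = 2.
Substitute x = X/Z, y = Y/Z into f, then multiply by Z^2.
  monomial 3·x^2·y^0 ↦ 3·X^2·Y^0·Z^0.
  monomial -1·x^1·y^1 ↦ -1·X^1·Y^1·Z^0.
  monomial 3·x^1·y^0 ↦ 3·X^1·Y^0·Z^1.
  monomial -2·x^0·y^1 ↦ -2·X^0·Y^1·Z^1.
  monomial -2·x^0·y^0 ↦ -2·X^0·Y^0·Z^2.
Collecting: F(X, Y, Z) = 3*X**2 - X*Y + 3*X*Z - 2*Y*Z - 2*Z**2.


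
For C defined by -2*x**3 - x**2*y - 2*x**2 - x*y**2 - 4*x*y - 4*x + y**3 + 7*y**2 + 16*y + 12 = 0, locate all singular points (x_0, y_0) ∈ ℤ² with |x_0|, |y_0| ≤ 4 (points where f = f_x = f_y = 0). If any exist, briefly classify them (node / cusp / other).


Singular points: {(0, -2)}; classification: cusp.

Compute partial derivatives:
  f_x = -6*x**2 - 2*x*y - 4*x - y**2 - 4*y - 4.
  f_y = -x**2 - 2*x*y - 4*x + 3*y**2 + 14*y + 16.
Scan x_0 ∈ {−4, ..., 4}. For each x_0, f_y(x_0, y) is a polynomial in y; find its integer roots y ∈ {−4, ..., 4}, then test f_x and f at those candidates.
  x = -4: f_y(-4, y) = 3*y**2 + 22*y + 16; no integer root y with |y| ≤ 4.
  x = -3: f_y(-3, y) = 3*y**2 + 20*y + 19; no integer root y with |y| ≤ 4.
  x = -2: f_y(-2, y) = 3*y**2 + 18*y + 20; no integer root y with |y| ≤ 4.
  x = -1: f_y(-1, y) = 3*y**2 + 16*y + 19; no integer root y with |y| ≤ 4.
  x = 0: f_y(0, y) = 3*y**2 + 14*y + 16; vanishes at y ∈ {-2}. (0, -2): f_x = 0, f = 0 — SINGULAR.
  x = 1: f_y(1, y) = 3*y**2 + 12*y + 11; no integer root y with |y| ≤ 4.
  x = 2: f_y(2, y) = 3*y**2 + 10*y + 4; no integer root y with |y| ≤ 4.
  x = 3: f_y(3, y) = 3*y**2 + 8*y - 5; no integer root y with |y| ≤ 4.
  x = 4: f_y(4, y) = 3*y**2 + 6*y - 16; no integer root y with |y| ≤ 4.
Only singular point on the grid: (0, -2).
Classify: substitute x = 0 + u, y = -2 + v and expand: f = -2*u**3 - u**2*v - u*v**2 + v**3 + v**2.
No constant or linear terms (consistent with a singular point). Quadratic part: v**2. Cubic part: -2*u**3 - u**2*v - u*v**2 + v**3.
The quadratic part v**2 is a perfect square, so there is a single (double) tangent line v = 0, i.e. y = -2. Restricting the cubic part to that line (v = 0) leaves -2*u**3 ≠ 0, so f is not divisible by v and the branch is v² ≈ 2*u**3 to lowest order — this is a cusp.
Classification: cusp.


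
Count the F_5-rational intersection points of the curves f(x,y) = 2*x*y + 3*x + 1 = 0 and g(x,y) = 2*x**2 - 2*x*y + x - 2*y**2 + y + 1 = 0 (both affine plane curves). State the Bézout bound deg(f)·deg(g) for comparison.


Common zeros: ∅; count = 0; Bézout bound = 4.

deg(f) = 2, deg(g) = 2, so Bézout bound = 4.
Scan x ∈ F_5. For each x, list the y ∈ F_5 with f(x, y) ≡ 0 and those with g(x, y) ≡ 0 (mod 5); the common zeros in that column are the intersection.
  x = 0: f ≡ 0 at y ∈ ∅; g ≡ 0 at y ∈ {1, 2}; common: ∅.
  x = 1: f ≡ 0 at y ∈ {3}; g ≡ 0 at y ∈ ∅; common: ∅.
  x = 2: f ≡ 0 at y ∈ {2}; g ≡ 0 at y ∈ ∅; common: ∅.
  x = 3: f ≡ 0 at y ∈ {0}; g ≡ 0 at y ∈ {1, 4}; common: ∅.
  x = 4: f ≡ 0 at y ∈ {4}; g ≡ 0 at y ∈ {2}; common: ∅.
Collecting: common zeros = ∅, so the count is 0.
Comparison with the Bézout bound: 0 ≤ 4 = deg(f)·deg(g), as expected for curves with no common component (the affine F_5-count falls short of the bound because intersections may lie at infinity, over extension fields, or carry multiplicity).


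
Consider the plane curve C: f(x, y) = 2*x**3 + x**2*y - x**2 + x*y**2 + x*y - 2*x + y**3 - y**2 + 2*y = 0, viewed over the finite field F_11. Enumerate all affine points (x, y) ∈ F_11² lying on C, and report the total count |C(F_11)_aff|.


Affine F_11-points: {(0, 0), (0, 5), (0, 7), (2, 5), (2, 6), (2, 10), (3, 9), (4, 7), (5, 3), (6, 4), (6, 9), (7, 5), (9, 9), (10, 1)}; count = 14.

For each of the 121 pairs (x, y) ∈ F_11², evaluate f(x, y) mod 11. Record the zeros.
  x = 0: [0↦0, 1↦2, 2↦8, 3↦2, 4↦1, 5↦0, 6↦5, 7↦0, 8↦2, 9↦6, 10↦7]  zeros at y ∈ {0, 5, 7}
  x = 1: [0↦10, 1↦4, 2↦4, 3↦5, 4↦2, 5↦1, 6↦8, 7↦7, 8↦4, 9↦5, 10↦5]  zeros at y ∈ ∅
  x = 2: [0↦8, 1↦7, 2↦3, 3↦2, 4↦10, 5↦0, 6↦0, 7↦5, 8↦10, 9↦10, 10↦0]  zeros at y ∈ {5, 6, 10}
  x = 3: [0↦6, 1↦1, 2↦6, 3↦5, 4↦4, 5↦9, 6↦4, 7↦6, 8↦10, 9↦0, 10↦4]  zeros at y ∈ {9}
  x = 4: [0↦5, 1↦9, 2↦3, 3↦4, 4↦7, 5↦7, 6↦10, 7↦0, 8↦5, 9↦9, 10↦7]  zeros at y ∈ {7}
  x = 5: [0↦6, 1↦10, 2↦6, 3↦0, 4↦9, 5↦6, 6↦8, 7↦10, 8↦7, 9↦5, 10↦10]  zeros at y ∈ {3}
  x = 6: [0↦10, 1↦5, 2↦5, 3↦5, 4↦0, 5↦7, 6↦10, 7↦4, 8↦6, 9↦0, 10↦3]  zeros at y ∈ {4, 9}
  x = 7: [0↦7, 1↦6, 2↦1, 3↦9, 4↦3, 5↦0, 6↦6, 7↦5, 8↦3, 9↦6, 10↦9]  zeros at y ∈ {5}
  x = 8: [0↦9, 1↦3, 2↦6, 3↦2, 4↦8, 5↦8, 6↦8, 7↦3, 8↦10, 9↦2, 10↦7]  zeros at y ∈ ∅
  x = 9: [0↦6, 1↦8, 2↦10, 3↦7, 4↦5, 5↦10, 6↦6, 7↦10, 8↦6, 9↦0, 10↦9]  zeros at y ∈ {9}
  x = 10: [0↦10, 1↦0, 2↦3, 3↦3, 4↦6, 5↦7, 6↦1, 7↦5, 8↦3, 9↦1, 10↦5]  zeros at y ∈ {1}
Collecting zeros: affine points = {(0, 0), (0, 5), (0, 7), (2, 5), (2, 6), (2, 10), (3, 9), (4, 7), (5, 3), (6, 4), (6, 9), (7, 5), (9, 9), (10, 1)}.
Total count |C(F_11)_aff| = 14.


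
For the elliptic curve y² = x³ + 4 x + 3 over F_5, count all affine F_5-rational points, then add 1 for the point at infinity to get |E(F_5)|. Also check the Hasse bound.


Affine points = {(2, 2), (2, 3)}; affine count = 2; |E(F_5)| = 3.

Discriminant check: Δ ∝ 4a³ + 27b² = 4·4³ + 27·3² = 4·64 + 27·9 ≡ 4 (mod 5). Nonzero ⇒ E is nonsingular.
For each x ∈ F_5, compute rhs = x³ + 4·x + 3 mod 5, then count y ∈ F_5 with y² ≡ rhs.
  x = 0: rhs = 3, matching y values: none (0 points).
  x = 1: rhs = 3, matching y values: none (0 points).
  x = 2: rhs = 4, matching y values: 2, 3 (2 points).
  x = 3: rhs = 2, matching y values: none (0 points).
  x = 4: rhs = 3, matching y values: none (0 points).
Total affine count: 2.
Full point count |E(F_5)| = 2 + 1 = 3.
Hasse bound: |3 − (5+1)| = |-3| = 3 ≤ 2√5 ≈ 4.4721 ✓.


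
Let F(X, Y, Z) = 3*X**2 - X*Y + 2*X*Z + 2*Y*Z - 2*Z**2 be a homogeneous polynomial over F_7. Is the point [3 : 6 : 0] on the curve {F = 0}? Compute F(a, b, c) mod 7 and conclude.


F(3,6,0) ≡ 2 (mod 7); P is NOT on the curve.

Evaluate F(3, 6, 0) term-by-term (mod 7).
  3*X**2 ↦ 3·9·1·1 = 27
  -X*Y ↦ -1·3·6·1 = -18
  2*X*Z ↦ 2·3·1·0 = 0
  2*Y*Z ↦ 2·1·6·0 = 0
  -2*Z**2 ↦ -2·1·1·0 = 0
Sum: F(3, 6, 0) = (27) + (-18) + (0) + (0) + (0) = 9.
Reducing mod 7: 9 ≡ 2 (mod 7).
Since F(a, b, c) ≡ 2 ≠ 0 (mod 7), P does NOT lie on the curve.


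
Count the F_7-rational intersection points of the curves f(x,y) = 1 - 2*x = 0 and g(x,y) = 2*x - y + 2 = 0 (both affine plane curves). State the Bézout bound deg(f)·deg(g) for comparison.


Common zeros: {(4, 3)}; count = 1; Bézout bound = 1.

deg(f) = 1, deg(g) = 1, so Bézout bound = 1.
Scan x ∈ F_7. For each x, list the y ∈ F_7 with f(x, y) ≡ 0 and those with g(x, y) ≡ 0 (mod 7); the common zeros in that column are the intersection.
  x = 0: f ≡ 0 at y ∈ ∅; g ≡ 0 at y ∈ {2}; common: ∅.
  x = 1: f ≡ 0 at y ∈ ∅; g ≡ 0 at y ∈ {4}; common: ∅.
  x = 2: f ≡ 0 at y ∈ ∅; g ≡ 0 at y ∈ {6}; common: ∅.
  x = 3: f ≡ 0 at y ∈ ∅; g ≡ 0 at y ∈ {1}; common: ∅.
  x = 4: f ≡ 0 at y ∈ {0, 1, 2, 3, 4, 5, 6}; g ≡ 0 at y ∈ {3}; common: {3}.
  x = 5: f ≡ 0 at y ∈ ∅; g ≡ 0 at y ∈ {5}; common: ∅.
  x = 6: f ≡ 0 at y ∈ ∅; g ≡ 0 at y ∈ {0}; common: ∅.
Collecting: common zeros = {(4, 3)}, so the count is 1.
Comparison with the Bézout bound: 1 ≤ 1 = deg(f)·deg(g), as expected for curves with no common component (the bound is attained).


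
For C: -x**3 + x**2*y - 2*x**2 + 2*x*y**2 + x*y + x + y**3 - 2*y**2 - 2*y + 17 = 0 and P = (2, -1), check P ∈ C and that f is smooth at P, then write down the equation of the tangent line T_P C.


Tangent line at P: -22*x + 3*y + 47 = 0.

Step 1: f(2, -1) = 0, so P lies on C.
Step 2: partial derivatives
  f_x(x, y) = -3*x**2 + 2*x*y - 4*x + 2*y**2 + y + 1, f_y(x, y) = x**2 + 4*x*y + x + 3*y**2 - 4*y - 2.
  f_x(P) = -22, f_y(P) = 3 (gradient nonzero, so P is smooth).
Step 3: tangent line at P: -22·(x − 2) + 3·(y − -1) = 0.
Expanding: -22*x + 3*y + 47 = 0.


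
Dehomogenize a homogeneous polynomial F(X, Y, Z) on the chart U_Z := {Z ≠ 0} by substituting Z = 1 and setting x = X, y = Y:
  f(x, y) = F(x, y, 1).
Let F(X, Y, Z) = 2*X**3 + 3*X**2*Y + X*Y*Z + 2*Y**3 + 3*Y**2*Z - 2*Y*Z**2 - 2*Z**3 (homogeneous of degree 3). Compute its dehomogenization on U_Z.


f(x, y) = 2*x**3 + 3*x**2*y + x*y + 2*y**3 + 3*y**2 - 2*y - 2

On U_Z we set Z = 1. Each monomial c·X^i·Y^j·Z^k in F becomes c·x^i·y^j·1^k = c·x^i·y^j.
Substituting Z = 1: F(X, Y, 1) = 2*x**3 + 3*x**2*y + x*y + 2*y**3 + 3*y**2 - 2*y - 2.
Note: deg(f) ≤ deg(F) = 3; strict inequality happens when F is divisible by Z (lost terms).


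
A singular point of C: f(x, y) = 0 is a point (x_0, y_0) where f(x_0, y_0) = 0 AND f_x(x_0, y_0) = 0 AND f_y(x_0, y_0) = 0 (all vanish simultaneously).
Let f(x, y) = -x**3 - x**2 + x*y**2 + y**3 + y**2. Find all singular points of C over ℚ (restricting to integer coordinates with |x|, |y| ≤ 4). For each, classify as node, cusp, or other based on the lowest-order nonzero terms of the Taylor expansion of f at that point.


Singular points: {(0, 0)}; classification: node.

Compute partial derivatives:
  f_x = -3*x**2 - 2*x + y**2.
  f_y = 2*x*y + 3*y**2 + 2*y.
Scan x_0 ∈ {−4, ..., 4}. For each x_0, f_y(x_0, y) is a polynomial in y; find its integer roots y ∈ {−4, ..., 4}, then test f_x and f at those candidates.
  x = -4: f_y(-4, y) = 3*y**2 - 6*y; vanishes at y ∈ {0, 2}. (-4, 0): f_x = -40 ≠ 0; (-4, 2): f_x = -36 ≠ 0.
  x = -3: f_y(-3, y) = 3*y**2 - 4*y; vanishes at y ∈ {0}. (-3, 0): f_x = -21 ≠ 0.
  x = -2: f_y(-2, y) = 3*y**2 - 2*y; vanishes at y ∈ {0}. (-2, 0): f_x = -8 ≠ 0.
  x = -1: f_y(-1, y) = 3*y**2; vanishes at y ∈ {0}. (-1, 0): f_x = -1 ≠ 0.
  x = 0: f_y(0, y) = 3*y**2 + 2*y; vanishes at y ∈ {0}. (0, 0): f_x = 0, f = 0 — SINGULAR.
  x = 1: f_y(1, y) = 3*y**2 + 4*y; vanishes at y ∈ {0}. (1, 0): f_x = -5 ≠ 0.
  x = 2: f_y(2, y) = 3*y**2 + 6*y; vanishes at y ∈ {-2, 0}. (2, -2): f_x = -12 ≠ 0; (2, 0): f_x = -16 ≠ 0.
  x = 3: f_y(3, y) = 3*y**2 + 8*y; vanishes at y ∈ {0}. (3, 0): f_x = -33 ≠ 0.
  x = 4: f_y(4, y) = 3*y**2 + 10*y; vanishes at y ∈ {0}. (4, 0): f_x = -56 ≠ 0.
Only singular point on the grid: (0, 0).
Classify: substitute x = 0 + u, y = 0 + v and expand: f = -u**3 - u**2 + u*v**2 + v**3 + v**2.
No constant or linear terms (consistent with a singular point). Quadratic part: -u**2 + v**2. Cubic part: -u**3 + u*v**2 + v**3.
The quadratic part v**2 - u**2 = (v − u)(v + u) splits into two distinct linear factors, so there are two distinct tangent lines y − 0 = ±(x − 0) — this is a node (ordinary double point).
Classification: node.


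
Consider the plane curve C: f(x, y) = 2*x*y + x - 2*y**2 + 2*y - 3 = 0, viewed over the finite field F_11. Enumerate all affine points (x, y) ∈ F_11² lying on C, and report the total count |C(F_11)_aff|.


Affine F_11-points: {(1, 1), (3, 0), (3, 4), (4, 6), (4, 10), (6, 9), (8, 2), (8, 7), (10, 3), (10, 8)}; count = 10.

For each of the 121 pairs (x, y) ∈ F_11², evaluate f(x, y) mod 11. Record the zeros.
  x = 0: [0↦8, 1↦8, 2↦4, 3↦7, 4↦6, 5↦1, 6↦3, 7↦1, 8↦6, 9↦7, 10↦4]  zeros at y ∈ ∅
  x = 1: [0↦9, 1↦0, 2↦9, 3↦3, 4↦4, 5↦1, 6↦5, 7↦5, 8↦1, 9↦4, 10↦3]  zeros at y ∈ {1}
  x = 2: [0↦10, 1↦3, 2↦3, 3↦10, 4↦2, 5↦1, 6↦7, 7↦9, 8↦7, 9↦1, 10↦2]  zeros at y ∈ ∅
  x = 3: [0↦0, 1↦6, 2↦8, 3↦6, 4↦0, 5↦1, 6↦9, 7↦2, 8↦2, 9↦9, 10↦1]  zeros at y ∈ {0, 4}
  x = 4: [0↦1, 1↦9, 2↦2, 3↦2, 4↦9, 5↦1, 6↦0, 7↦6, 8↦8, 9↦6, 10↦0]  zeros at y ∈ {6, 10}
  x = 5: [0↦2, 1↦1, 2↦7, 3↦9, 4↦7, 5↦1, 6↦2, 7↦10, 8↦3, 9↦3, 10↦10]  zeros at y ∈ ∅
  x = 6: [0↦3, 1↦4, 2↦1, 3↦5, 4↦5, 5↦1, 6↦4, 7↦3, 8↦9, 9↦0, 10↦9]  zeros at y ∈ {9}
  x = 7: [0↦4, 1↦7, 2↦6, 3↦1, 4↦3, 5↦1, 6↦6, 7↦7, 8↦4, 9↦8, 10↦8]  zeros at y ∈ ∅
  x = 8: [0↦5, 1↦10, 2↦0, 3↦8, 4↦1, 5↦1, 6↦8, 7↦0, 8↦10, 9↦5, 10↦7]  zeros at y ∈ {2, 7}
  x = 9: [0↦6, 1↦2, 2↦5, 3↦4, 4↦10, 5↦1, 6↦10, 7↦4, 8↦5, 9↦2, 10↦6]  zeros at y ∈ ∅
  x = 10: [0↦7, 1↦5, 2↦10, 3↦0, 4↦8, 5↦1, 6↦1, 7↦8, 8↦0, 9↦10, 10↦5]  zeros at y ∈ {3, 8}
Collecting zeros: affine points = {(1, 1), (3, 0), (3, 4), (4, 6), (4, 10), (6, 9), (8, 2), (8, 7), (10, 3), (10, 8)}.
Total count |C(F_11)_aff| = 10.


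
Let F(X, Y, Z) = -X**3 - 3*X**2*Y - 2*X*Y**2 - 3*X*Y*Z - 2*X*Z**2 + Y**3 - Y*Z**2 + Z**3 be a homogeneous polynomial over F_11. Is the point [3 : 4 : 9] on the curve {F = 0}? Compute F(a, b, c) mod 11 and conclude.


F(3,4,9) ≡ 0 (mod 11); P is on the curve.

Evaluate F(3, 4, 9) term-by-term (mod 11).
  -X**3 ↦ -1·27·1·1 = -27
  -3*X**2*Y ↦ -3·9·4·1 = -108
  -2*X*Y**2 ↦ -2·3·16·1 = -96
  -3*X*Y*Z ↦ -3·3·4·9 = -324
  -2*X*Z**2 ↦ -2·3·1·81 = -486
  Y**3 ↦ 1·1·64·1 = 64
  -Y*Z**2 ↦ -1·1·4·81 = -324
  Z**3 ↦ 1·1·1·729 = 729
Sum: F(3, 4, 9) = (-27) + (-108) + (-96) + (-324) + (-486) + (64) + (-324) + (729) = -572.
Reducing mod 11: -572 ≡ 0 (mod 11).
Since F(a, b, c) ≡ 0 (mod 11), P lies on the curve.


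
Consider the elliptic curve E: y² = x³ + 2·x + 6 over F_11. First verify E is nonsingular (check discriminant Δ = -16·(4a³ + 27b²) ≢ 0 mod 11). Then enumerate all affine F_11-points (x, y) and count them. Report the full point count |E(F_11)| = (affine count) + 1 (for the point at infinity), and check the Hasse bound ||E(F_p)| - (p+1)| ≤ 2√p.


Affine points = {(1, 3), (1, 8), (4, 1), (4, 10), (5, 3), (5, 8), (6, 5), (6, 6), (7, 0), (9, 4), (9, 7), (10, 5), (10, 6)}; affine count = 13; |E(F_11)| = 14.

Discriminant check: Δ ∝ 4a³ + 27b² = 4·2³ + 27·6² = 4·8 + 27·36 ≡ 3 (mod 11). Nonzero ⇒ E is nonsingular.
For each x ∈ F_11, compute rhs = x³ + 2·x + 6 mod 11, then count y ∈ F_11 with y² ≡ rhs.
  x = 0: rhs = 6, matching y values: none (0 points).
  x = 1: rhs = 9, matching y values: 3, 8 (2 points).
  x = 2: rhs = 7, matching y values: none (0 points).
  x = 3: rhs = 6, matching y values: none (0 points).
  x = 4: rhs = 1, matching y values: 1, 10 (2 points).
  x = 5: rhs = 9, matching y values: 3, 8 (2 points).
  x = 6: rhs = 3, matching y values: 5, 6 (2 points).
  x = 7: rhs = 0, matching y values: 0 (1 points).
  x = 8: rhs = 6, matching y values: none (0 points).
  x = 9: rhs = 5, matching y values: 4, 7 (2 points).
  x = 10: rhs = 3, matching y values: 5, 6 (2 points).
Total affine count: 13.
Full point count |E(F_11)| = 13 + 1 = 14.
Hasse bound: |14 − (11+1)| = |2| = 2 ≤ 2√11 ≈ 6.6332 ✓.


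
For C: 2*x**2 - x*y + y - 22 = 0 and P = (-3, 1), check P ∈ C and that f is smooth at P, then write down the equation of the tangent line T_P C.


Tangent line at P: -13*x + 4*y - 43 = 0.

Step 1: f(-3, 1) = 0, so P lies on C.
Step 2: partial derivatives
  f_x(x, y) = 4*x - y, f_y(x, y) = 1 - x.
  f_x(P) = -13, f_y(P) = 4 (gradient nonzero, so P is smooth).
Step 3: tangent line at P: -13·(x − -3) + 4·(y − 1) = 0.
Expanding: -13*x + 4*y - 43 = 0.


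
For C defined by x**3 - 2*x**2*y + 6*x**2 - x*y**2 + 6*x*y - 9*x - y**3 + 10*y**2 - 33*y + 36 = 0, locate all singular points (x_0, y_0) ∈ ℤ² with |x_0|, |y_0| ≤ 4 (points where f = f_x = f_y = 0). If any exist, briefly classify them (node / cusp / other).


Singular points: {(0, 3)}; classification: cusp.

Compute partial derivatives:
  f_x = 3*x**2 - 4*x*y + 12*x - y**2 + 6*y - 9.
  f_y = -2*x**2 - 2*x*y + 6*x - 3*y**2 + 20*y - 33.
Scan x_0 ∈ {−4, ..., 4}. For each x_0, f_y(x_0, y) is a polynomial in y; find its integer roots y ∈ {−4, ..., 4}, then test f_x and f at those candidates.
  x = -4: f_y(-4, y) = -3*y**2 + 28*y - 89; no integer root y with |y| ≤ 4.
  x = -3: f_y(-3, y) = -3*y**2 + 26*y - 69; no integer root y with |y| ≤ 4.
  x = -2: f_y(-2, y) = -3*y**2 + 24*y - 53; no integer root y with |y| ≤ 4.
  x = -1: f_y(-1, y) = -3*y**2 + 22*y - 41; no integer root y with |y| ≤ 4.
  x = 0: f_y(0, y) = -3*y**2 + 20*y - 33; vanishes at y ∈ {3}. (0, 3): f_x = 0, f = 0 — SINGULAR.
  x = 1: f_y(1, y) = -3*y**2 + 18*y - 29; no integer root y with |y| ≤ 4.
  x = 2: f_y(2, y) = -3*y**2 + 16*y - 29; no integer root y with |y| ≤ 4.
  x = 3: f_y(3, y) = -3*y**2 + 14*y - 33; no integer root y with |y| ≤ 4.
  x = 4: f_y(4, y) = -3*y**2 + 12*y - 41; no integer root y with |y| ≤ 4.
Only singular point on the grid: (0, 3).
Classify: substitute x = 0 + u, y = 3 + v and expand: f = u**3 - 2*u**2*v - u*v**2 - v**3 + v**2.
No constant or linear terms (consistent with a singular point). Quadratic part: v**2. Cubic part: u**3 - 2*u**2*v - u*v**2 - v**3.
The quadratic part v**2 is a perfect square, so there is a single (double) tangent line v = 0, i.e. y = 3. Restricting the cubic part to that line (v = 0) leaves u**3 ≠ 0, so f is not divisible by v and the branch is v² ≈ -u**3 to lowest order — this is a cusp.
Classification: cusp.


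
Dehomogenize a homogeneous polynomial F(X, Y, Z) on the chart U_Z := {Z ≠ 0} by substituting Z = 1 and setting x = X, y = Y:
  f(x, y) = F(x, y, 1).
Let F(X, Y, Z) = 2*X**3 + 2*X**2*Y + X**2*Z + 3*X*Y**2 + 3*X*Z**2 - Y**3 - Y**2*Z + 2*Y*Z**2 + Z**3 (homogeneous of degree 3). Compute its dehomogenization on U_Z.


f(x, y) = 2*x**3 + 2*x**2*y + x**2 + 3*x*y**2 + 3*x - y**3 - y**2 + 2*y + 1

On U_Z we set Z = 1. Each monomial c·X^i·Y^j·Z^k in F becomes c·x^i·y^j·1^k = c·x^i·y^j.
Substituting Z = 1: F(X, Y, 1) = 2*x**3 + 2*x**2*y + x**2 + 3*x*y**2 + 3*x - y**3 - y**2 + 2*y + 1.
Note: deg(f) ≤ deg(F) = 3; strict inequality happens when F is divisible by Z (lost terms).


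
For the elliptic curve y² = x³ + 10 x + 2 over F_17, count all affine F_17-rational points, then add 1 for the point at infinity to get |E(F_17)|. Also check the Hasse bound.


Affine points = {(0, 6), (0, 11), (1, 8), (1, 9), (2, 8), (2, 9), (3, 5), (3, 12), (4, 2), (4, 15), (8, 4), (8, 13), (11, 7), (11, 10), (13, 0), (14, 8), (14, 9), (15, 5), (15, 12), (16, 5), (16, 12)}; affine count = 21; |E(F_17)| = 22.

Discriminant check: Δ ∝ 4a³ + 27b² = 4·10³ + 27·2² = 4·1000 + 27·4 ≡ 11 (mod 17). Nonzero ⇒ E is nonsingular.
For each x ∈ F_17, compute rhs = x³ + 10·x + 2 mod 17, then count y ∈ F_17 with y² ≡ rhs.
  x = 0: rhs = 2, matching y values: 6, 11 (2 points).
  x = 1: rhs = 13, matching y values: 8, 9 (2 points).
  x = 2: rhs = 13, matching y values: 8, 9 (2 points).
  x = 3: rhs = 8, matching y values: 5, 12 (2 points).
  x = 4: rhs = 4, matching y values: 2, 15 (2 points).
  x = 5: rhs = 7, matching y values: none (0 points).
  x = 6: rhs = 6, matching y values: none (0 points).
  x = 7: rhs = 7, matching y values: none (0 points).
  x = 8: rhs = 16, matching y values: 4, 13 (2 points).
  x = 9: rhs = 5, matching y values: none (0 points).
  x = 10: rhs = 14, matching y values: none (0 points).
  x = 11: rhs = 15, matching y values: 7, 10 (2 points).
  x = 12: rhs = 14, matching y values: none (0 points).
  x = 13: rhs = 0, matching y values: 0 (1 points).
  x = 14: rhs = 13, matching y values: 8, 9 (2 points).
  x = 15: rhs = 8, matching y values: 5, 12 (2 points).
  x = 16: rhs = 8, matching y values: 5, 12 (2 points).
Total affine count: 21.
Full point count |E(F_17)| = 21 + 1 = 22.
Hasse bound: |22 − (17+1)| = |4| = 4 ≤ 2√17 ≈ 8.2462 ✓.


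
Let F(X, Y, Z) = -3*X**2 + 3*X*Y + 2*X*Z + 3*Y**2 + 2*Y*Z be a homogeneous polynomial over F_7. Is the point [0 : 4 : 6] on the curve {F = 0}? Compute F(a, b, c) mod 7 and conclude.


F(0,4,6) ≡ 5 (mod 7); P is NOT on the curve.

Evaluate F(0, 4, 6) term-by-term (mod 7).
  -3*X**2 ↦ -3·0·1·1 = 0
  3*X*Y ↦ 3·0·4·1 = 0
  2*X*Z ↦ 2·0·1·6 = 0
  3*Y**2 ↦ 3·1·16·1 = 48
  2*Y*Z ↦ 2·1·4·6 = 48
Sum: F(0, 4, 6) = (0) + (0) + (0) + (48) + (48) = 96.
Reducing mod 7: 96 ≡ 5 (mod 7).
Since F(a, b, c) ≡ 5 ≠ 0 (mod 7), P does NOT lie on the curve.


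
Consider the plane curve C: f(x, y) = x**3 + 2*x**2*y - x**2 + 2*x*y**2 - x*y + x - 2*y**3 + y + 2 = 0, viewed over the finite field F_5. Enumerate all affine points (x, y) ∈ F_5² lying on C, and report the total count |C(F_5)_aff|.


Affine F_5-points: {(1, 1), (1, 4), (3, 4), (4, 4)}; count = 4.

For each of the 25 pairs (x, y) ∈ F_5², evaluate f(x, y) mod 5. Record the zeros.
  x = 0: [0↦2, 1↦1, 2↦3, 3↦1, 4↦3]  zeros at y ∈ ∅
  x = 1: [0↦3, 1↦0, 2↦4, 3↦3, 4↦0]  zeros at y ∈ {1, 4}
  x = 2: [0↦3, 1↦2, 2↦2, 3↦1, 4↦2]  zeros at y ∈ ∅
  x = 3: [0↦3, 1↦3, 2↦3, 3↦1, 4↦0]  zeros at y ∈ {4}
  x = 4: [0↦4, 1↦4, 2↦3, 3↦4, 4↦0]  zeros at y ∈ {4}
Collecting zeros: affine points = {(1, 1), (1, 4), (3, 4), (4, 4)}.
Total count |C(F_5)_aff| = 4.


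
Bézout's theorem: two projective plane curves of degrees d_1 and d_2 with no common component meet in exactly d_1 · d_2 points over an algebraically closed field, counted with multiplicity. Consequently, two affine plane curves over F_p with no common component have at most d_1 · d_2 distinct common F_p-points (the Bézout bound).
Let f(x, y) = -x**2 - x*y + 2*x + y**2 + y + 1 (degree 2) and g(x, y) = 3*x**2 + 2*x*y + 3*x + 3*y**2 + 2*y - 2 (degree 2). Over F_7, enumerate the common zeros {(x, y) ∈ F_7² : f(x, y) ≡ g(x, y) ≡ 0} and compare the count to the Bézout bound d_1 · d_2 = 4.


Common zeros: {(0, 2)}; count = 1; Bézout bound = 4.

deg(f) = 2, deg(g) = 2, so Bézout bound = 4.
Scan x ∈ F_7. For each x, list the y ∈ F_7 with f(x, y) ≡ 0 and those with g(x, y) ≡ 0 (mod 7); the common zeros in that column are the intersection.
  x = 0: f ≡ 0 at y ∈ {2, 4}; g ≡ 0 at y ∈ {2}; common: {2}.
  x = 1: f ≡ 0 at y ∈ ∅; g ≡ 0 at y ∈ ∅; common: ∅.
  x = 2: f ≡ 0 at y ∈ {3, 5}; g ≡ 0 at y ∈ ∅; common: ∅.
  x = 3: f ≡ 0 at y ∈ ∅; g ≡ 0 at y ∈ ∅; common: ∅.
  x = 4: f ≡ 0 at y ∈ {0, 3}; g ≡ 0 at y ∈ ∅; common: ∅.
  x = 5: f ≡ 0 at y ∈ {0, 4}; g ≡ 0 at y ∈ ∅; common: ∅.
  x = 6: f ≡ 0 at y ∈ ∅; g ≡ 0 at y ∈ ∅; common: ∅.
Collecting: common zeros = {(0, 2)}, so the count is 1.
Comparison with the Bézout bound: 1 ≤ 4 = deg(f)·deg(g), as expected for curves with no common component (the affine F_7-count falls short of the bound because intersections may lie at infinity, over extension fields, or carry multiplicity).


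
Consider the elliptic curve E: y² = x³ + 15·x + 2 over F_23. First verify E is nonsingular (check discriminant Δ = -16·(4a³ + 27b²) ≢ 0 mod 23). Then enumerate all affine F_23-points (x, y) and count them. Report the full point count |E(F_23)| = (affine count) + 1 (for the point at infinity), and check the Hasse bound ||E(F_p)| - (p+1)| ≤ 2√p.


Affine points = {(0, 5), (0, 18), (1, 8), (1, 15), (5, 8), (5, 15), (6, 3), (6, 20), (7, 6), (7, 17), (8, 6), (8, 17), (10, 5), (10, 18), (11, 7), (11, 16), (12, 1), (12, 22), (13, 5), (13, 18), (14, 9), (14, 14), (17, 8), (17, 15), (18, 3), (18, 20), (19, 4), (19, 19), (22, 3), (22, 20)}; affine count = 30; |E(F_23)| = 31.

Discriminant check: Δ ∝ 4a³ + 27b² = 4·15³ + 27·2² = 4·3375 + 27·4 ≡ 15 (mod 23). Nonzero ⇒ E is nonsingular.
For each x ∈ F_23, compute rhs = x³ + 15·x + 2 mod 23, then count y ∈ F_23 with y² ≡ rhs.
  x = 0: rhs = 2, matching y values: 5, 18 (2 points).
  x = 1: rhs = 18, matching y values: 8, 15 (2 points).
  x = 2: rhs = 17, matching y values: none (0 points).
  x = 3: rhs = 5, matching y values: none (0 points).
  x = 4: rhs = 11, matching y values: none (0 points).
  x = 5: rhs = 18, matching y values: 8, 15 (2 points).
  x = 6: rhs = 9, matching y values: 3, 20 (2 points).
  x = 7: rhs = 13, matching y values: 6, 17 (2 points).
  x = 8: rhs = 13, matching y values: 6, 17 (2 points).
  x = 9: rhs = 15, matching y values: none (0 points).
  x = 10: rhs = 2, matching y values: 5, 18 (2 points).
  x = 11: rhs = 3, matching y values: 7, 16 (2 points).
  x = 12: rhs = 1, matching y values: 1, 22 (2 points).
  x = 13: rhs = 2, matching y values: 5, 18 (2 points).
  x = 14: rhs = 12, matching y values: 9, 14 (2 points).
  x = 15: rhs = 14, matching y values: none (0 points).
  x = 16: rhs = 14, matching y values: none (0 points).
  x = 17: rhs = 18, matching y values: 8, 15 (2 points).
  x = 18: rhs = 9, matching y values: 3, 20 (2 points).
  x = 19: rhs = 16, matching y values: 4, 19 (2 points).
  x = 20: rhs = 22, matching y values: none (0 points).
  x = 21: rhs = 10, matching y values: none (0 points).
  x = 22: rhs = 9, matching y values: 3, 20 (2 points).
Total affine count: 30.
Full point count |E(F_23)| = 30 + 1 = 31.
Hasse bound: |31 − (23+1)| = |7| = 7 ≤ 2√23 ≈ 9.5917 ✓.


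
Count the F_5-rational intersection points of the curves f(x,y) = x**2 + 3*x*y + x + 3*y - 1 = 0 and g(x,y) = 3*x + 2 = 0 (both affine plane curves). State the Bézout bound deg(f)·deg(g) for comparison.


Common zeros: {(1, 4)}; count = 1; Bézout bound = 2.

deg(f) = 2, deg(g) = 1, so Bézout bound = 2.
Scan x ∈ F_5. For each x, list the y ∈ F_5 with f(x, y) ≡ 0 and those with g(x, y) ≡ 0 (mod 5); the common zeros in that column are the intersection.
  x = 0: f ≡ 0 at y ∈ {2}; g ≡ 0 at y ∈ ∅; common: ∅.
  x = 1: f ≡ 0 at y ∈ {4}; g ≡ 0 at y ∈ {0, 1, 2, 3, 4}; common: {4}.
  x = 2: f ≡ 0 at y ∈ {0}; g ≡ 0 at y ∈ ∅; common: ∅.
  x = 3: f ≡ 0 at y ∈ {2}; g ≡ 0 at y ∈ ∅; common: ∅.
  x = 4: f ≡ 0 at y ∈ ∅; g ≡ 0 at y ∈ ∅; common: ∅.
Collecting: common zeros = {(1, 4)}, so the count is 1.
Comparison with the Bézout bound: 1 ≤ 2 = deg(f)·deg(g), as expected for curves with no common component (the affine F_5-count falls short of the bound because intersections may lie at infinity, over extension fields, or carry multiplicity).
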